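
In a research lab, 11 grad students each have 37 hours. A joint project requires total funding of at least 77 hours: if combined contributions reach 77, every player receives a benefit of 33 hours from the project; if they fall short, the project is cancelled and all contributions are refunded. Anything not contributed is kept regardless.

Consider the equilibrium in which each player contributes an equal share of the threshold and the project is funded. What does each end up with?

63 hours

Equal share of the threshold: 77/11 = 7.
At this profile no one gains by cutting their contribution: any cut drops the total below 77, the project is cancelled, contributions are refunded, and the deviator ends with 37, which is less than 37 − 7 + 33 = 63. Contributing more than 7 just wastes the excess. So contributing exactly 7 is a best response.
Each player's payoff: 37 − 7 + 33 = 63.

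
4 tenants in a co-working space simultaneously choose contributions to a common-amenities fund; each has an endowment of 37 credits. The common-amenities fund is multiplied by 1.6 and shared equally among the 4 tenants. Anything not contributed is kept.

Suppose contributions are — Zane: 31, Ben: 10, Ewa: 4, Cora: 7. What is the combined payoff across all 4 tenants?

179.20 credits

Total contributed: 31 + 10 + 4 + 7 = 52; total kept: 4 × 37 − 52 = 96.
The common-amenities fund pays out 1.6 × 52 = 83.20 in aggregate.
Group total = 96 + 83.20 = 179.20.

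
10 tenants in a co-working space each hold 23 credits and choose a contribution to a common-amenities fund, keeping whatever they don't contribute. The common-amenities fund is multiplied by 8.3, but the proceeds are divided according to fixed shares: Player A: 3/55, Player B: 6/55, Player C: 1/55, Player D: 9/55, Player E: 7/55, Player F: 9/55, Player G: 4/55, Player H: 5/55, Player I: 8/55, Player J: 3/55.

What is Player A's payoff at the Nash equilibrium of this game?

64.65 credits

For player j, contributing a unit is worthwhile iff 8.3 × (j's share) ≥ 1, i.e. iff j's share is at least 0.1205.
Player D, Player E, Player F and Player I clear that bar, contributing 23 each; the remaining 6 contribute 0. Total contributed: 92.
Player A keeps 23 and receives 8.3 × 92 × 3/55 = 41.65 from the common-amenities fund, for a payoff of 64.65.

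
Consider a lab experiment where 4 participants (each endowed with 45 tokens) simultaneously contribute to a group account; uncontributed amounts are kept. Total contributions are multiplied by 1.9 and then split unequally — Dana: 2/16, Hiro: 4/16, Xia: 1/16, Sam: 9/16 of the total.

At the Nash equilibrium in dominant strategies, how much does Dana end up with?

For player j, contributing a unit is worthwhile iff 1.9 × (j's share) ≥ 1, i.e. iff j's share is at least 0.5263.
Only Sam (9/16) clears that bar, contributing 45; the remaining 3 contribute 0. Total contributed: 45.
Dana keeps 45 and receives 1.9 × 45 × 2/16 = 10.69 from the group account, for a payoff of 55.69.

55.69 tokens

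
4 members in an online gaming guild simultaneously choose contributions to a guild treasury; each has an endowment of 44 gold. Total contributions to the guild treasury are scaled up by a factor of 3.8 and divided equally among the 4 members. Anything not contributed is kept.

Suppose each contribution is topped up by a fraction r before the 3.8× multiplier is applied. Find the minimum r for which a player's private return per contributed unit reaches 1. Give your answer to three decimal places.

With matching at rate r, one contributed unit becomes (1 + r) in the guild treasury and returns 3.8 × (1 + r) / 4 to the contributor.
Setting this equal to 1: 1 + r = 4/3.8 = 1.0526.
So the minimum matching rate is r = 1.0526 − 1 = 0.053.

0.053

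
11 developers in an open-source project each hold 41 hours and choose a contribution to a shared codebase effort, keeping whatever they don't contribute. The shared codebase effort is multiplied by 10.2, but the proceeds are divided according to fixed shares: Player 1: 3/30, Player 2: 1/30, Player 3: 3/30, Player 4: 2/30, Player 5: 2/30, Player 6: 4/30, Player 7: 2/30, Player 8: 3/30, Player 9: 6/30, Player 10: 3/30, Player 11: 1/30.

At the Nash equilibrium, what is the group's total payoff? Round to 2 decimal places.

2714.20 hours

For player j, contributing a unit is worthwhile iff 10.2 × (j's share) ≥ 1, i.e. iff j's share is at least 0.0980.
Player 1, Player 3, Player 6, Player 8, Player 9 and Player 10 clear that bar, contributing 41 each; the remaining 5 contribute 0. Total contributed: 246.
The shared codebase effort pays out 10.2 × 246 = 2509.20 in total (split across the unequal shares, but the aggregate is all that matters for the group sum).
The 5 free-riders keep 41 each, adding 205. Group total = 205 + 2509.20 = 2714.20.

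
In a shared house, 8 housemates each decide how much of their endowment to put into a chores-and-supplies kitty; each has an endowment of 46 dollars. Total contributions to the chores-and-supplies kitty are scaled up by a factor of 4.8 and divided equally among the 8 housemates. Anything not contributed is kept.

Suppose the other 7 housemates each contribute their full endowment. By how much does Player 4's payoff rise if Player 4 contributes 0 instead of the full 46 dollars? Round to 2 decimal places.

Switching from a contribution of 46 to 0 lets Player 4 keep an extra 46 dollars, but lowers the chores-and-supplies kitty by 46, which costs Player 4 their own share of that drop: 4.8/8 × 46 = 27.60.
Net gain = 46 − 27.60 = 18.40. The private return per contributed unit (0.6000) is below 1, so free-riding is indeed the best response regardless of what the others do.

18.40 dollars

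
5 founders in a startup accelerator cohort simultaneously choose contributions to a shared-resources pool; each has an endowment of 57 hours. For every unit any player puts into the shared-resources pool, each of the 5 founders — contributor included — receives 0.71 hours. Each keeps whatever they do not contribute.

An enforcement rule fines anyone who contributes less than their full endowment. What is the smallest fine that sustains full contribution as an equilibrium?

Given the others contribute fully, the best deviation is to contribute 0 (any partial contribution still incurs the fine and gives up units whose private return 0.71 is below 1).
Deviating from 57 to 0 saves 57 hours but forfeits the deviator's share of the drop in the shared-resources pool: 0.71 × 57 = 40.47.
So the deviation gain is 57 − 40.47 = 16.53, and the fine must be at least 16.53 hours to wipe it out.

16.53 hours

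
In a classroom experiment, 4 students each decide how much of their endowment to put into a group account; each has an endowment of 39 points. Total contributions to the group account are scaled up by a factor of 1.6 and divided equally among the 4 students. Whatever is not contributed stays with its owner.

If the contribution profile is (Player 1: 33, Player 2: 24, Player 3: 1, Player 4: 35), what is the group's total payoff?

Total contributed: 33 + 24 + 1 + 35 = 93; total kept: 4 × 39 − 93 = 63.
The group account pays out 1.6 × 93 = 148.80 in aggregate.
Group total = 63 + 148.80 = 211.80.

211.80 points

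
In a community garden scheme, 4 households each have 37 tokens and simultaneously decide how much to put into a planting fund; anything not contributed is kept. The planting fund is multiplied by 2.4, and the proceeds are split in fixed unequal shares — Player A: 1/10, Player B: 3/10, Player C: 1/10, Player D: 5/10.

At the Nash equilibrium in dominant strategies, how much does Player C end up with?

Player j's private return per contributed unit is 2.4 × (j's share). Contributing is weakly dominant for j when that share is at least 1/2.4 = 0.4167, and contributing 0 is dominant otherwise.
Only Player D (5/10) clears that bar, contributing 37; the remaining 3 contribute 0. Total contributed: 37.
Player C keeps 37 and receives 2.4 × 37 × 1/10 = 8.88 from the planting fund, for a payoff of 45.88.

45.88 tokens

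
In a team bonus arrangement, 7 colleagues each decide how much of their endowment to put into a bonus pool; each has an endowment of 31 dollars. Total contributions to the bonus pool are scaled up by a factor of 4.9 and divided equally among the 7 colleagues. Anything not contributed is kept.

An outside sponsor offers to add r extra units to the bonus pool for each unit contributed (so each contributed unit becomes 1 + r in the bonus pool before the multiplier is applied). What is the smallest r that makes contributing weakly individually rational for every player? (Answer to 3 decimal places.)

0.429

With matching at rate r, one contributed unit becomes (1 + r) in the bonus pool and returns 4.9 × (1 + r) / 7 to the contributor.
Setting this equal to 1: 1 + r = 7/4.9 = 1.4286.
So the minimum matching rate is r = 1.4286 − 1 = 0.429.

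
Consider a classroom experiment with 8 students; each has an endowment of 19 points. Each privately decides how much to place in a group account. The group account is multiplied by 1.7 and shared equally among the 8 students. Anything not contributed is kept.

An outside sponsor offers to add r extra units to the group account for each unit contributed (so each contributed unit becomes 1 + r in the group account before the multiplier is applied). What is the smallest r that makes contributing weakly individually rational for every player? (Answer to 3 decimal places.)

With matching at rate r, one contributed unit becomes (1 + r) in the group account and returns 1.7 × (1 + r) / 8 to the contributor.
Setting this equal to 1: 1 + r = 8/1.7 = 4.7059.
So the minimum matching rate is r = 4.7059 − 1 = 3.706.

3.706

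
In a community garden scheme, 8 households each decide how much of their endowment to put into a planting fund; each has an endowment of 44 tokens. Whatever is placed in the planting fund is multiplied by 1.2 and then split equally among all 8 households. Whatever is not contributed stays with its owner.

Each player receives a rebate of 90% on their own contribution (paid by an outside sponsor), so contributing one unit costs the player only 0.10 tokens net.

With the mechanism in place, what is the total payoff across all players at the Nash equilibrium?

739.20 tokens

The effective private return per unit is now (1.2/8) / 0.10 = 1.5000 > 1, so every player's dominant strategy flips to full contribution.
At the Nash equilibrium everyone contributes 44. Group total payoff = 8 × (44 × 0.90 + 1.2 × 44) = 739.20.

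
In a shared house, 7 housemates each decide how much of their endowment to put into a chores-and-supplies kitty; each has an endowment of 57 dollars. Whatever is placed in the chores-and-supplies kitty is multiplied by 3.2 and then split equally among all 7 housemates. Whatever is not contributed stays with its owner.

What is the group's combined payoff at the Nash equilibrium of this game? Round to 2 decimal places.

399.00 dollars

Each contributed unit returns 3.2/7 = 0.4571 to its contributor — below 1 — so contributing 0 is dominant for every player. At the Nash equilibrium everyone keeps their 57, and the group total is 7 × 57 = 399.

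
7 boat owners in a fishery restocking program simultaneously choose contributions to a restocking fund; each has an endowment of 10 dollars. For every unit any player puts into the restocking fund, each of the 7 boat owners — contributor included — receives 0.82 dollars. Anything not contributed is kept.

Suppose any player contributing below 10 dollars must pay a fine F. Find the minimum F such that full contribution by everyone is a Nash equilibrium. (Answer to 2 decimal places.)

Given the others contribute fully, the best deviation is to contribute 0 (any partial contribution still incurs the fine and gives up units whose private return 0.82 is below 1).
Deviating from 10 to 0 saves 10 dollars but forfeits the deviator's share of the drop in the restocking fund: 0.82 × 10 = 8.20.
So the deviation gain is 10 − 8.20 = 1.80, and the fine must be at least 1.80 dollars to wipe it out.

1.80 dollars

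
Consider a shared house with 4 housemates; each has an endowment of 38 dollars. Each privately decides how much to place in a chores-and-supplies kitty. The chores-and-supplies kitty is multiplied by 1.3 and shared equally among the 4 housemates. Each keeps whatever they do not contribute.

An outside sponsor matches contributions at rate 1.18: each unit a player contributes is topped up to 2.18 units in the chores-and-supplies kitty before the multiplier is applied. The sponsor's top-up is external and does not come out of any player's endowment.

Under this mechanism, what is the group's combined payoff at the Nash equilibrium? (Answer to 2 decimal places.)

152.00 dollars

With the mechanism, a contributed unit returns 1.3 × 2.18 / 4 = 0.7085 per unit of net cost — still below 1 — so contributing 0 remains dominant for every player.
At the Nash equilibrium no one contributes; group total payoff = 4 × 38 = 152.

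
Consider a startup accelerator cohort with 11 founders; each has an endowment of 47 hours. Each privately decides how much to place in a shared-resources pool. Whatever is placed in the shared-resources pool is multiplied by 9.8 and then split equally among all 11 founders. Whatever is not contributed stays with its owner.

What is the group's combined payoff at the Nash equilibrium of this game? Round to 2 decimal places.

Each contributed unit returns 9.8/11 = 0.8909 to its contributor — below 1 — so contributing 0 is dominant for every player. At the Nash equilibrium everyone keeps their 47, and the group total is 11 × 47 = 517.

517.00 hours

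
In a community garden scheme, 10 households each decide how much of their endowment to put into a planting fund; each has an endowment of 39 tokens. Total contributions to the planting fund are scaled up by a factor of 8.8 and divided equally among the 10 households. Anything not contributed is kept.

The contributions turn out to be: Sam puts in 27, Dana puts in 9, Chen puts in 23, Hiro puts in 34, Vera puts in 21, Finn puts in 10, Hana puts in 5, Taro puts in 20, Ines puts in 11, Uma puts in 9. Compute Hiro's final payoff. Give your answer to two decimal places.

153.72 tokens

Total contributed: 27 + 9 + 23 + 34 + 21 + 10 + 5 + 20 + 11 + 9 = 169.
Each receives 8.8 × 169 / 10 = 148.72 from the planting fund.
Hiro keeps 39 − 34 = 5, so Hiro's payoff is 5 + 148.72 = 153.72.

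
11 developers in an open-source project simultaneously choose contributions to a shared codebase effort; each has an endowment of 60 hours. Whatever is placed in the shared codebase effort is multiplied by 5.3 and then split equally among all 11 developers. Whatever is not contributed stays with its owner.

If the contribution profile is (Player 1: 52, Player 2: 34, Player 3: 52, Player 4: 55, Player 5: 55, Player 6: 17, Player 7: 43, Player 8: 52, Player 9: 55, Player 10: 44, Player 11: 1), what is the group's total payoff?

2638.00 hours

Total contributed: 52 + 34 + 52 + 55 + 55 + 17 + 43 + 52 + 55 + 44 + 1 = 460; total kept: 11 × 60 − 460 = 200.
The shared codebase effort pays out 5.3 × 460 = 2438.00 in aggregate.
Group total = 200 + 2438.00 = 2638.00.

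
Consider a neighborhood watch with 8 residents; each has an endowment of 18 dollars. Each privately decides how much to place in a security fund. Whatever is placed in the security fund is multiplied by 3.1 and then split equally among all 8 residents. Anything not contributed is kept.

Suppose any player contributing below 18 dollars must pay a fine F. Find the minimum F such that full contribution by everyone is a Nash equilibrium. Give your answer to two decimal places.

Given the others contribute fully, the best deviation is to contribute 0 (any partial contribution still incurs the fine and gives up units whose private return 0.3875 is below 1).
Deviating from 18 to 0 saves 18 dollars but forfeits the deviator's share of the drop in the security fund: 3.1/8 × 18 = 6.97.
So the deviation gain is 18 − 6.97 = 11.03, and the fine must be at least 11.03 dollars to wipe it out.

11.03 dollars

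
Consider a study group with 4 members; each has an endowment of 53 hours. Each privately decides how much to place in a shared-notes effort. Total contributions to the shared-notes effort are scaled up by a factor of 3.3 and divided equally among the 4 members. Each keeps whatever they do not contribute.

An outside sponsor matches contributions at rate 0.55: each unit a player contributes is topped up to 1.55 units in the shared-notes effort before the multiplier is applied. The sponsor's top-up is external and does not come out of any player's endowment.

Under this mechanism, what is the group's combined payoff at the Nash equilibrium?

1084.38 hours

Under the mechanism each unit contributed yields 3.3 × 1.55 / 4 = 1.2788 back to its contributor per unit of net cost, which exceeds 1, making full contribution the dominant choice for everyone.
So the Nash equilibrium is full contribution by all 4; the group earns 3.3 × 1.55 × 212 = 1084.38.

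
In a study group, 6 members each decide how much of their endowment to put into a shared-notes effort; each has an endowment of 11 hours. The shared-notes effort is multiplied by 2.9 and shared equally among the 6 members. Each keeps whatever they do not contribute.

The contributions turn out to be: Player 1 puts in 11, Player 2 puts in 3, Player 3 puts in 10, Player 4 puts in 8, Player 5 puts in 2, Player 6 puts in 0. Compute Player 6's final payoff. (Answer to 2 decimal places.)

Total contributed: 11 + 3 + 10 + 8 + 2 + 0 = 34.
Each receives 2.9 × 34 / 6 = 16.43 from the shared-notes effort.
Player 6 keeps 11 − 0 = 11, so Player 6's payoff is 11 + 16.43 = 27.43.

27.43 hours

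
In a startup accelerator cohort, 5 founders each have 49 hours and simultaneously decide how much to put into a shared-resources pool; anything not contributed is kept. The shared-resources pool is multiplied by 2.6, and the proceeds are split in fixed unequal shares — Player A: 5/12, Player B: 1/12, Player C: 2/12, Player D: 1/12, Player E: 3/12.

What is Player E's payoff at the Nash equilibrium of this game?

For player j, contributing a unit is worthwhile iff 2.6 × (j's share) ≥ 1, i.e. iff j's share is at least 0.3846.
Only Player A (5/12) clears that bar, contributing 49; the remaining 4 contribute 0. Total contributed: 49.
Player E keeps 49 and receives 2.6 × 49 × 3/12 = 31.85 from the shared-resources pool, for a payoff of 80.85.

80.85 hours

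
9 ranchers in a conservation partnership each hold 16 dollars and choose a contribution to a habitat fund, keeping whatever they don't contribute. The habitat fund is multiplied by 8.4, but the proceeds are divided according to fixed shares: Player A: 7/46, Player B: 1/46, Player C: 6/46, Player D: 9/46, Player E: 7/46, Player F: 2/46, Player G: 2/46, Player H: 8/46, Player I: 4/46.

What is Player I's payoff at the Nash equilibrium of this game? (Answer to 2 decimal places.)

Player j's private return per contributed unit is 8.4 × (j's share). Contributing is weakly dominant for j when that share is at least 1/8.4 = 0.1190, and contributing 0 is dominant otherwise.
Player A, Player C, Player D, Player E and Player H are above the threshold, contributing 16 each; the remaining 4 contribute 0. Total contributed: 80.
Player I keeps 16 and receives 8.4 × 80 × 4/46 = 58.43 from the habitat fund, for a payoff of 74.43.

74.43 dollars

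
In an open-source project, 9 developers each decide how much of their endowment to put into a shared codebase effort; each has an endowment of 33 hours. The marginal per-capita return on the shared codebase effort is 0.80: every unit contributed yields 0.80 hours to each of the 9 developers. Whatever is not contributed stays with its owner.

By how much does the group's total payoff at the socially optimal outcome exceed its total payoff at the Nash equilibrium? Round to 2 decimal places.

1841.40 hours

The private return per contributed unit is 0.80 < 1, so contributing 0 is dominant for every player. At the Nash equilibrium everyone keeps their 33, and the group total is 9 × 33 = 297.
Each contributed unit returns 7.200 to the group as a whole (0.80 to each of 9 players), which exceeds 1, so the social optimum is full contribution: group total = 7.200 × 297 = 2138.40.
Efficiency loss = 2138.40 − 297 = 1841.40.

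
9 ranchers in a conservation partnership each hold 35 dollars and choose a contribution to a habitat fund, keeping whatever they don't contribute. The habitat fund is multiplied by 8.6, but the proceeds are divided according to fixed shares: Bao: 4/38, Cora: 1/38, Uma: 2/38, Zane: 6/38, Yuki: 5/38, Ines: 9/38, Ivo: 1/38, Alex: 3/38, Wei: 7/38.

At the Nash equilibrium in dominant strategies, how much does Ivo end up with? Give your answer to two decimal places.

66.68 dollars

Player j's private return per contributed unit is 8.6 × (j's share). Contributing is weakly dominant for j when that share is at least 1/8.6 = 0.1163, and contributing 0 is dominant otherwise.
Zane, Yuki, Ines and Wei clear that bar, contributing 35 each; the remaining 5 contribute 0. Total contributed: 140.
Ivo keeps 35 and receives 8.6 × 140 × 1/38 = 31.68 from the habitat fund, for a payoff of 66.68.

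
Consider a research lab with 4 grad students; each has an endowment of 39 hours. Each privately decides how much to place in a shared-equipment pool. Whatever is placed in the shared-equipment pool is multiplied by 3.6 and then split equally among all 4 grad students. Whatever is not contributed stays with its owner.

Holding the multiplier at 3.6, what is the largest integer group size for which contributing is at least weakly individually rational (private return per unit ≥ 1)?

Private return per unit is 3.6/(group size), which is ≥ 1 whenever the group size is ≤ 3.6.
The largest such integer is 3.

3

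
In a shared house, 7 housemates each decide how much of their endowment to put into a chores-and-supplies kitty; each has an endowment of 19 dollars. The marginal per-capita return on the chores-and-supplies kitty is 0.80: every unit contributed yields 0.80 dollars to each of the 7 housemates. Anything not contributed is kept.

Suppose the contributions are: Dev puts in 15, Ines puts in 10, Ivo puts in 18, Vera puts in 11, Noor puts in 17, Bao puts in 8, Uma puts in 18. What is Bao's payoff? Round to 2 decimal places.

Total contributed: 15 + 10 + 18 + 11 + 17 + 8 + 18 = 97.
Each receives 0.80 × 97 = 77.60 from the chores-and-supplies kitty.
Bao keeps 19 − 8 = 11, so Bao's payoff is 11 + 77.60 = 88.60.

88.60 dollars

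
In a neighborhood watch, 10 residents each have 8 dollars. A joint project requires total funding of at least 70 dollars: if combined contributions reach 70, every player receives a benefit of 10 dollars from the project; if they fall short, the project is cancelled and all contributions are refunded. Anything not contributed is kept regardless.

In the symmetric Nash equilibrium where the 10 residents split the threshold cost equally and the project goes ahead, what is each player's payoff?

11 dollars

Equal share of the threshold: 70/10 = 7.
At this profile no one gains by cutting their contribution: any cut drops the total below 70, the project is cancelled, contributions are refunded, and the deviator ends with 8, which is less than 8 − 7 + 10 = 11. Contributing more than 7 just wastes the excess. So contributing exactly 7 is a best response.
Each player's payoff: 8 − 7 + 10 = 11.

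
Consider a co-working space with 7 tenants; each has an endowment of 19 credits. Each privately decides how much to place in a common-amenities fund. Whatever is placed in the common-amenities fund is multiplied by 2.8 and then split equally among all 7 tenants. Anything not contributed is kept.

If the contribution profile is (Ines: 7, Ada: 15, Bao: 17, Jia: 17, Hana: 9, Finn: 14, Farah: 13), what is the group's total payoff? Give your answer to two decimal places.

Total contributed: 7 + 15 + 17 + 17 + 9 + 14 + 13 = 92; total kept: 7 × 19 − 92 = 41.
The common-amenities fund pays out 2.8 × 92 = 257.60 in aggregate.
Group total = 41 + 257.60 = 298.60.

298.60 credits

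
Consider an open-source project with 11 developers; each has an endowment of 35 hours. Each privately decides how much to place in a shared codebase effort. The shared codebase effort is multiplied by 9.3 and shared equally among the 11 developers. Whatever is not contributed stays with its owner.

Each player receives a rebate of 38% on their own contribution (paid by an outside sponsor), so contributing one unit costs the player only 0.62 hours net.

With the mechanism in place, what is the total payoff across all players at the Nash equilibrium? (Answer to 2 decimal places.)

Under the mechanism each unit contributed yields (9.3/11) / 0.62 = 1.3636 back to its contributor per unit of net cost, which exceeds 1, making full contribution the dominant choice for everyone.
At the Nash equilibrium everyone contributes 35. Group total payoff = 11 × (35 × 0.38 + 9.3 × 35) = 3726.80.

3726.80 hours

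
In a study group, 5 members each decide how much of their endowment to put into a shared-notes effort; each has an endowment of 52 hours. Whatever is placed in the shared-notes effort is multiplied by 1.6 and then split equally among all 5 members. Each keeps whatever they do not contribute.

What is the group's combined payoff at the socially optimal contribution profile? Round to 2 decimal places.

416.00 hours

Each contributed unit returns 1.600 to the group as a whole (0.3200 to each of 5 players), which exceeds 1, so the social optimum is full contribution: group total = 1.600 × 260 = 416.00.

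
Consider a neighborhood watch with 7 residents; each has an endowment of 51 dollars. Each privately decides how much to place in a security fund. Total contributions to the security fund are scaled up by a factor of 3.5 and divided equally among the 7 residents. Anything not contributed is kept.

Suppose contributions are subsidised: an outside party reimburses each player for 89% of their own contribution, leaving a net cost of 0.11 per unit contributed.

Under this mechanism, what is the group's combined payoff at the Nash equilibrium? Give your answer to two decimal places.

1567.23 dollars

With the mechanism, a contributed unit returns (3.5/7) / 0.11 = 4.5455 per unit of net cost to the contributor — now above 1 — so contributing fully is weakly dominant for every player.
At the Nash equilibrium everyone contributes 51. Group total payoff = 7 × (51 × 0.89 + 3.5 × 51) = 1567.23.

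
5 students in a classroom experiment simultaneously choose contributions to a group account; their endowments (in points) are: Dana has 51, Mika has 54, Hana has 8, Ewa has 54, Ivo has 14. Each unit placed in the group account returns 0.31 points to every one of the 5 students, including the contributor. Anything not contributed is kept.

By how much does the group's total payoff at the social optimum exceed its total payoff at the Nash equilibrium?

The private return per contributed unit is 0.31 < 1 for everyone, so the Nash equilibrium is zero contribution and the group total is Σ E_j = 51 + 54 + 8 + 54 + 14 = 181.
Each contributed unit returns 1.550 to the group, so the social optimum is full contribution by everyone: group total = 1.550 × 181 = 280.55.
Efficiency loss = (1.550 − 1) × 181 = 99.55.

99.55 points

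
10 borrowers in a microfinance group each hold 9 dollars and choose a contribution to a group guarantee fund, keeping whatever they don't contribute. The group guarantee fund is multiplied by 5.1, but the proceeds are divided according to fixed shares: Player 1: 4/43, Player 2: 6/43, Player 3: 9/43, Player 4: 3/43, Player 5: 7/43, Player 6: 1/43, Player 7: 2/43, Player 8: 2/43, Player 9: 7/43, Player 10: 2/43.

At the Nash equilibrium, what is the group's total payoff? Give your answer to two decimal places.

For player j, contributing a unit is worthwhile iff 5.1 × (j's share) ≥ 1, i.e. iff j's share is at least 0.1961.
Only Player 3 (9/43) clears that bar, contributing 9; the remaining 9 contribute 0. Total contributed: 9.
The group guarantee fund pays out 5.1 × 9 = 45.90 in total (split across the unequal shares, but the aggregate is all that matters for the group sum).
The 9 free-riders keep 9 each, adding 81. Group total = 81 + 45.90 = 126.90.

126.90 dollars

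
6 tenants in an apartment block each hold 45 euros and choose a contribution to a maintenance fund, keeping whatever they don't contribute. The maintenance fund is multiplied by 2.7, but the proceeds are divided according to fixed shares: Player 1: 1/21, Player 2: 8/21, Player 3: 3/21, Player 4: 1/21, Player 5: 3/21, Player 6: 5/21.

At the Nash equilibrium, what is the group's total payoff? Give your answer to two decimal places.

346.50 euros

Each unit j contributes comes back to j as 2.7 × (j's share), so j prefers to contribute only if that share exceeds 1/2.7 = 0.3704; otherwise keeping the unit dominates.
Player 2 alone (share 8/21) is above the threshold, contributing 45; the remaining 5 contribute 0. Total contributed: 45.
The maintenance fund pays out 2.7 × 45 = 121.50 in total (split across the unequal shares, but the aggregate is all that matters for the group sum).
The 5 free-riders keep 45 each, adding 225. Group total = 225 + 121.50 = 346.50.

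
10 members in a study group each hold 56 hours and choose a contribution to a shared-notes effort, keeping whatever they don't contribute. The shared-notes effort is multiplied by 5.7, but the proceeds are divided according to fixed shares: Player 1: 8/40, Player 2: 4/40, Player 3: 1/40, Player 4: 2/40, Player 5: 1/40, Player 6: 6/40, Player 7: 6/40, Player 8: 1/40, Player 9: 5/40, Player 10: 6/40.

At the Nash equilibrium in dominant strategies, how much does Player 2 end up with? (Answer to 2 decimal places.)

For player j, contributing a unit is worthwhile iff 5.7 × (j's share) ≥ 1, i.e. iff j's share is at least 0.1754.
Only Player 1 (8/40) clears that bar, contributing 56; the remaining 9 contribute 0. Total contributed: 56.
Player 2 keeps 56 and receives 5.7 × 56 × 4/40 = 31.92 from the shared-notes effort, for a payoff of 87.92.

87.92 hours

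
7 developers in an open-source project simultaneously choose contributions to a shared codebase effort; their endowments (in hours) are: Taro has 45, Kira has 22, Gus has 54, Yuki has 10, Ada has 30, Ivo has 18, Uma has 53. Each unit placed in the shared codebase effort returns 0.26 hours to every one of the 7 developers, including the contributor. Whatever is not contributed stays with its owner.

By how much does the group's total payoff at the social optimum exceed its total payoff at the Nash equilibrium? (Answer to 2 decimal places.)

190.24 hours

The private return per contributed unit is 0.26 < 1 for everyone, so the Nash equilibrium is zero contribution and the group total is Σ E_j = 45 + 22 + 54 + 10 + 30 + 18 + 53 = 232.
Each contributed unit returns 1.820 to the group, so the social optimum is full contribution by everyone: group total = 1.820 × 232 = 422.24.
Efficiency loss = (1.820 − 1) × 232 = 190.24.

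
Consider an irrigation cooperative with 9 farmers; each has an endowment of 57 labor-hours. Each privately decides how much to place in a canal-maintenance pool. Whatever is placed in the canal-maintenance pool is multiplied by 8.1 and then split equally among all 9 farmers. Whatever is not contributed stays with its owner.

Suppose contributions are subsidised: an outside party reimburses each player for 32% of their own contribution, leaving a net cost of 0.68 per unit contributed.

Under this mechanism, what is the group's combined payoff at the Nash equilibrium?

4319.46 labor-hours

The effective private return per unit is now (8.1/9) / 0.68 = 1.3235 > 1, so every player's dominant strategy flips to full contribution.
At the Nash equilibrium everyone contributes 57. Group total payoff = 9 × (57 × 0.32 + 8.1 × 57) = 4319.46.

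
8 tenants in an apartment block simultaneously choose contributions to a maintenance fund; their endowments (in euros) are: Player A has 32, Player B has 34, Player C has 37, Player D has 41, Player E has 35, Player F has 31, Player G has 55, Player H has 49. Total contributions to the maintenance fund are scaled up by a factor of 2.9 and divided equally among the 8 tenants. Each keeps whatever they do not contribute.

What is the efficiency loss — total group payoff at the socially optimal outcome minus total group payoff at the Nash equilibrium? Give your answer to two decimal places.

596.60 euros

The private return per contributed unit is 2.9/8 = 0.3625 < 1 for every player regardless of endowment, so the Nash equilibrium is zero contribution and the group total is Σ E_j = 32 + 34 + 37 + 41 + 35 + 31 + 55 + 49 = 314.
Each contributed unit returns 2.900 to the group, so the social optimum is full contribution by everyone: group total = 2.900 × 314 = 910.60.
Efficiency loss = (2.900 − 1) × 314 = 596.60.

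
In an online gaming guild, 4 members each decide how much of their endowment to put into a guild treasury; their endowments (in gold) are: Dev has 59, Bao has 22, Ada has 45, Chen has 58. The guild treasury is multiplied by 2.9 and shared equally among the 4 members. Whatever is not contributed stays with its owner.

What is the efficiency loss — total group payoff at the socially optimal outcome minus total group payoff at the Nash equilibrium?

The private return per contributed unit is 2.9/4 = 0.7250 < 1 for every player regardless of endowment, so the Nash equilibrium is zero contribution and the group total is Σ E_j = 59 + 22 + 45 + 58 = 184.
Each contributed unit returns 2.900 to the group, so the social optimum is full contribution by everyone: group total = 2.900 × 184 = 533.60.
Efficiency loss = (2.900 − 1) × 184 = 349.60.

349.60 gold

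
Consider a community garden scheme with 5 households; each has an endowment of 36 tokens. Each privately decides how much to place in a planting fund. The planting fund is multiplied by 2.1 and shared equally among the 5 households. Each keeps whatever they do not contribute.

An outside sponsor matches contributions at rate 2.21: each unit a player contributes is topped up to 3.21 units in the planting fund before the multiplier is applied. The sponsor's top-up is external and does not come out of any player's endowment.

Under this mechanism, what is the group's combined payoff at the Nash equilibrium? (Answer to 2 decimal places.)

With the mechanism, a contributed unit returns 2.1 × 3.21 / 5 = 1.3482 per unit of net cost to the contributor — now above 1 — so contributing fully is weakly dominant for every player.
So the Nash equilibrium is full contribution by all 5; the group earns 2.1 × 3.21 × 180 = 1213.38.

1213.38 tokens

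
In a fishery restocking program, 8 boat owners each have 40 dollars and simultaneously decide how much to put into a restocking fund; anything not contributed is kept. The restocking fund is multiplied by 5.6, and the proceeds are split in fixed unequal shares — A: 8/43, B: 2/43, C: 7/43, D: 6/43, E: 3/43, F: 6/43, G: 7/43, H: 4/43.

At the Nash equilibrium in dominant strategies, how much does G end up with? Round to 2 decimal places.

76.47 dollars

Player j's private return per contributed unit is 5.6 × (j's share). Contributing is weakly dominant for j when that share is at least 1/5.6 = 0.1786, and contributing 0 is dominant otherwise.
A alone (share 8/43) is above the threshold, contributing 40; the remaining 7 contribute 0. Total contributed: 40.
G keeps 40 and receives 5.6 × 40 × 7/43 = 36.47 from the restocking fund, for a payoff of 76.47.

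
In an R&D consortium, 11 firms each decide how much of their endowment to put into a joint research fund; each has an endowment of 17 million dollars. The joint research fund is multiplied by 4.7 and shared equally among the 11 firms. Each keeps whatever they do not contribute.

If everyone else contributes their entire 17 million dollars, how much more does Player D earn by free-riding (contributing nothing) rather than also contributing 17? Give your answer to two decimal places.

Switching from a contribution of 17 to 0 lets Player D keep an extra 17 million dollars, but lowers the joint research fund by 17, which costs Player D their own share of that drop: 4.7/11 × 17 = 7.26.
Net gain = 17 − 7.26 = 9.74. The private return per contributed unit (0.4273) is below 1, so free-riding is indeed the best response regardless of what the others do.

9.74 million dollars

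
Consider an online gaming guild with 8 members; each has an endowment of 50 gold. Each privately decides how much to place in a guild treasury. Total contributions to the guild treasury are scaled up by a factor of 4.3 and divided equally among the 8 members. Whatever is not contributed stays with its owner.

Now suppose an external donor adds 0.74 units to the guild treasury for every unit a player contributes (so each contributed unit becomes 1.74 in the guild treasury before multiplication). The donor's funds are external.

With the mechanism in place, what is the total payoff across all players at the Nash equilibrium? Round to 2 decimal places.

400.00 gold

The effective private return is 4.3 × 1.74 / 8 = 0.9353, which is still under 1, so the mechanism doesn't change anyone's dominant strategy: zero contribution.
At the Nash equilibrium no one contributes; group total payoff = 8 × 50 = 400.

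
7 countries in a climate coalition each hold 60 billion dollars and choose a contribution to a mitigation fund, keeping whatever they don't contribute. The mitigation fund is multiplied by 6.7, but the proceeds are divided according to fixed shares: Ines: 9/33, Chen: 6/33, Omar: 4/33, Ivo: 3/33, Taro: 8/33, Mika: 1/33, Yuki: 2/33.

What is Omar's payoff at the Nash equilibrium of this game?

206.18 billion dollars

Player j's private return per contributed unit is 6.7 × (j's share). Contributing is weakly dominant for j when that share is at least 1/6.7 = 0.1493, and contributing 0 is dominant otherwise.
The shares above 0.1493 belong to Ines, Chen and Taro, contributing 60 each; the remaining 4 contribute 0. Total contributed: 180.
Omar keeps 60 and receives 6.7 × 180 × 4/33 = 146.18 from the mitigation fund, for a payoff of 206.18.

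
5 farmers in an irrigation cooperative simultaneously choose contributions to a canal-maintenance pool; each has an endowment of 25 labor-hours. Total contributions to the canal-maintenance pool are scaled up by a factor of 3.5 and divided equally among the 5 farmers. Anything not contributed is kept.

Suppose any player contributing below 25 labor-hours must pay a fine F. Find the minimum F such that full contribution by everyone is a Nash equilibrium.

Given the others contribute fully, the best deviation is to contribute 0 (any partial contribution still incurs the fine and gives up units whose private return 0.7000 is below 1).
Deviating from 25 to 0 saves 25 labor-hours but forfeits the deviator's share of the drop in the canal-maintenance pool: 3.5/5 × 25 = 17.50.
So the deviation gain is 25 − 17.50 = 7.50, and the fine must be at least 7.50 labor-hours to wipe it out.

7.50 labor-hours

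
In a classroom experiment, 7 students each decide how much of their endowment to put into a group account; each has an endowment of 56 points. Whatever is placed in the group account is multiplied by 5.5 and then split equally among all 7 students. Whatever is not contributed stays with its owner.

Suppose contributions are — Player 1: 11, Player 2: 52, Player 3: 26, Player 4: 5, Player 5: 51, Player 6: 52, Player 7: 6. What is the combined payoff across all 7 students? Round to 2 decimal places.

Total contributed: 11 + 52 + 26 + 5 + 51 + 52 + 6 = 203; total kept: 7 × 56 − 203 = 189.
The group account pays out 5.5 × 203 = 1116.50 in aggregate.
Group total = 189 + 1116.50 = 1305.50.

1305.50 points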